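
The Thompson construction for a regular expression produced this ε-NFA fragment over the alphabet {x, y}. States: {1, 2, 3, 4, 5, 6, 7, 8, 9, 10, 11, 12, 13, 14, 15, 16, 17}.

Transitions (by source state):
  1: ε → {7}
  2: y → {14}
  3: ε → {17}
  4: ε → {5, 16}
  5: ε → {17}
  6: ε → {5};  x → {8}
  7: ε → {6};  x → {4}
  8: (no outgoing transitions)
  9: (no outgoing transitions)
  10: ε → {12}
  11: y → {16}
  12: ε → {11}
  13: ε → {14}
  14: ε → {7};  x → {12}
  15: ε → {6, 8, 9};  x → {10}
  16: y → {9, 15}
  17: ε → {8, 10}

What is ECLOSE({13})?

Start with {13}.
From 13 via ε: add 14.
From 14 via ε: add 7.
From 7 via ε: add 6.
From 6 via ε: add 5.
From 5 via ε: add 17.
From 17 via ε: add 8, 10.
From 10 via ε: add 12.
From 12 via ε: add 11.
No new states can be added; the closed set is {5, 6, 7, 8, 10, 11, 12, 13, 14, 17}.

{5, 6, 7, 8, 10, 11, 12, 13, 14, 17}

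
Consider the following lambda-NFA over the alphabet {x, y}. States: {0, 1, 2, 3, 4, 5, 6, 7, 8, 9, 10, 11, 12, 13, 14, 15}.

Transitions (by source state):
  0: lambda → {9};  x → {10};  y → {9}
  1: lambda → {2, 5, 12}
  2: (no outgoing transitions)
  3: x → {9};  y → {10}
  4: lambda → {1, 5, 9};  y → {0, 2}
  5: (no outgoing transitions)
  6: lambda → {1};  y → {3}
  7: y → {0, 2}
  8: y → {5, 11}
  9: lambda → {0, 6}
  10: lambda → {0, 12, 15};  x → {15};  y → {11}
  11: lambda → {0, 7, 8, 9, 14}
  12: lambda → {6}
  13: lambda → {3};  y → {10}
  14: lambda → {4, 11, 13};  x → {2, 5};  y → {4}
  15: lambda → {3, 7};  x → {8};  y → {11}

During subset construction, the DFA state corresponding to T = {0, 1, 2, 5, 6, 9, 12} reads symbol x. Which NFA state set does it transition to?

0 on x → {10}.
No x-transition from 1, 2, 5, 6, 9, 12.
Union after reading x: {10}.
Now take the lambda-closure:
From 10 via lambda: add 0, 12, 15.
From 0 via lambda: add 9.
From 12 via lambda: add 6.
From 15 via lambda: add 3, 7.
From 6 via lambda: add 1.
From 1 via lambda: add 2, 5.
No new states can be added; the closed set is {0, 1, 2, 3, 5, 6, 7, 9, 10, 12, 15}.

{0, 1, 2, 3, 5, 6, 7, 9, 10, 12, 15}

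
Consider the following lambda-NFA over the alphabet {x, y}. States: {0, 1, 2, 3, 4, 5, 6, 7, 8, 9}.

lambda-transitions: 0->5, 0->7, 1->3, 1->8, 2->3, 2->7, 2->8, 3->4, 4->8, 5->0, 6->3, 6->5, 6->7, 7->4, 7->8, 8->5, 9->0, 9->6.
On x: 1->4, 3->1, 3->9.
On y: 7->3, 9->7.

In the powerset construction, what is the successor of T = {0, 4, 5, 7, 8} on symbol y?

7 on y → {3}.
No y-transition from 0, 4, 5, 8.
Union after reading y: {3}.
Now take the lambda-closure:
From 3 via lambda: add 4.
From 4 via lambda: add 8.
From 8 via lambda: add 5.
From 5 via lambda: add 0.
From 0 via lambda: add 7.
No new states can be added; the closed set is {0, 3, 4, 5, 7, 8}.

{0, 3, 4, 5, 7, 8}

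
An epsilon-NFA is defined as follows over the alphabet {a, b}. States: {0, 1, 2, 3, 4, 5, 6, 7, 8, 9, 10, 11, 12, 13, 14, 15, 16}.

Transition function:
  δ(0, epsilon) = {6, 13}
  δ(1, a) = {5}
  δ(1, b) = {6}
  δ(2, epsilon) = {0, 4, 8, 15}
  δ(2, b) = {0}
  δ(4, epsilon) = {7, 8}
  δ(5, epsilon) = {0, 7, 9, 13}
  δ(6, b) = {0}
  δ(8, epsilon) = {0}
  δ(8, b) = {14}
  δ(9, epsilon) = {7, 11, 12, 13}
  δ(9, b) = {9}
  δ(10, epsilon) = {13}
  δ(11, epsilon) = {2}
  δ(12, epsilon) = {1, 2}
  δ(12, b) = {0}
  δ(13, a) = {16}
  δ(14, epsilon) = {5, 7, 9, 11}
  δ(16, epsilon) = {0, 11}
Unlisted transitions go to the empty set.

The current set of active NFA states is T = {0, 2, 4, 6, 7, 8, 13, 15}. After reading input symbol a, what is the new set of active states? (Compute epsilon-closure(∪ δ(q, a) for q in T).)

13 on a → {16}.
No a-transition from 0, 2, 4, 6, 7, 8, 15.
Union after reading a: {16}.
Now take the epsilon-closure:
From 16 via epsilon: add 0, 11.
From 0 via epsilon: add 6, 13.
From 11 via epsilon: add 2.
From 2 via epsilon: add 4, 8, 15.
From 4 via epsilon: add 7.
No new states can be added; the closed set is {0, 2, 4, 6, 7, 8, 11, 13, 15, 16}.

{0, 2, 4, 6, 7, 8, 11, 13, 15, 16}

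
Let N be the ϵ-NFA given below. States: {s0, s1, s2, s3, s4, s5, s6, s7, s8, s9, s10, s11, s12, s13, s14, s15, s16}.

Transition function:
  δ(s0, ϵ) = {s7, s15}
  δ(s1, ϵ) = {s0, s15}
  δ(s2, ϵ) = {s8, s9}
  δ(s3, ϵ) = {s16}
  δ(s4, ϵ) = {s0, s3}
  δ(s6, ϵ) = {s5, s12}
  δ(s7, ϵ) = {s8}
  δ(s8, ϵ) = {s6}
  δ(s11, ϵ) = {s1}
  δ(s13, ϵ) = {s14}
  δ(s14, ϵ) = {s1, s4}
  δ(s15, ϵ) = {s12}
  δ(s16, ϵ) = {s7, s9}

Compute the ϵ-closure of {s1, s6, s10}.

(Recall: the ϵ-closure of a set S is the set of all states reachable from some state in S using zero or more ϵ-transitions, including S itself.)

{s0, s1, s5, s6, s7, s8, s10, s12, s15}

Start with {s1, s6, s10}.
From s1 via ϵ: add s0, s15.
From s6 via ϵ: add s5, s12.
From s0 via ϵ: add s7.
From s7 via ϵ: add s8.
No new states can be added; the closed set is {s0, s1, s5, s6, s7, s8, s10, s12, s15}.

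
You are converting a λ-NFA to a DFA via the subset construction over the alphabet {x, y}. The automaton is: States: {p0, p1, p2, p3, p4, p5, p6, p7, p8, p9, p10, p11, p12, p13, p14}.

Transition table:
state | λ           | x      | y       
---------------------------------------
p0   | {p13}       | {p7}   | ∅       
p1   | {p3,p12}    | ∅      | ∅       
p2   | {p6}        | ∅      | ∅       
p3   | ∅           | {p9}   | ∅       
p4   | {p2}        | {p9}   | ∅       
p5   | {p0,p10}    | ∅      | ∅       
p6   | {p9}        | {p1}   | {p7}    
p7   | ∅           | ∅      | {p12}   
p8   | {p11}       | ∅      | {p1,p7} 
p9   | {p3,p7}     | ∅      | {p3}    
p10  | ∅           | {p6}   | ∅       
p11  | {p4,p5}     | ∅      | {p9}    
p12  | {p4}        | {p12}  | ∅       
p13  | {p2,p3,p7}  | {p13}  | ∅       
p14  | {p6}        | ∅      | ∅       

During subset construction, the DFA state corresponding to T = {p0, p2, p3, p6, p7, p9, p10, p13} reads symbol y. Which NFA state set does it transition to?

{p2, p3, p4, p6, p7, p9, p12}

p6 on y → {p7}.
p7 on y → {p12}.
p9 on y → {p3}.
No y-transition from p0, p2, p3, p10, p13.
Union after reading y: {p3, p7, p12}.
Now take the λ-closure:
From p12 via λ: add p4.
From p4 via λ: add p2.
From p2 via λ: add p6.
From p6 via λ: add p9.
No new states can be added; the closed set is {p2, p3, p4, p6, p7, p9, p12}.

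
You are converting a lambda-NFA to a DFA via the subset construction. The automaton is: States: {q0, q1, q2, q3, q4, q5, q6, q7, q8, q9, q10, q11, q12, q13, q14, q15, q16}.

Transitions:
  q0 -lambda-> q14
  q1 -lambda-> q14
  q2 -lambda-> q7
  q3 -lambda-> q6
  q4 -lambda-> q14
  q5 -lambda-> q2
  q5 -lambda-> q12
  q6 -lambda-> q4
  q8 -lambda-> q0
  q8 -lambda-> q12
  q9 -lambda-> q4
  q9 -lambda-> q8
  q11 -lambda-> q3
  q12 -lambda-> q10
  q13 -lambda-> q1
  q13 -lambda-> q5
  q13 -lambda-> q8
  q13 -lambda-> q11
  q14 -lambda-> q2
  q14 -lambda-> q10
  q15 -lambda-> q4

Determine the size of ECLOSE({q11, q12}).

9

Start with {q11, q12}.
From q11 via lambda: add q3.
From q12 via lambda: add q10.
From q3 via lambda: add q6.
From q6 via lambda: add q4.
From q4 via lambda: add q14.
From q14 via lambda: add q2.
From q2 via lambda: add q7.
lambda-closure = {q2, q3, q4, q6, q7, q10, q11, q12, q14}, which has 9 states.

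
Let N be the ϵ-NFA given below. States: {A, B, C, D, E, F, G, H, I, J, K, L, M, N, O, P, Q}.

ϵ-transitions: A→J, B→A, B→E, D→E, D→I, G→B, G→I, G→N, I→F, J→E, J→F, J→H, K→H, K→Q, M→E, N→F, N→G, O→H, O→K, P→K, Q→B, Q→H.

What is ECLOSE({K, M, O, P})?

Start with {K, M, O, P}.
From K via ϵ: add H, Q.
From M via ϵ: add E.
From Q via ϵ: add B.
From B via ϵ: add A.
From A via ϵ: add J.
From J via ϵ: add F.
No new states can be added; the closed set is {A, B, E, F, H, J, K, M, O, P, Q}.

{A, B, E, F, H, J, K, M, O, P, Q}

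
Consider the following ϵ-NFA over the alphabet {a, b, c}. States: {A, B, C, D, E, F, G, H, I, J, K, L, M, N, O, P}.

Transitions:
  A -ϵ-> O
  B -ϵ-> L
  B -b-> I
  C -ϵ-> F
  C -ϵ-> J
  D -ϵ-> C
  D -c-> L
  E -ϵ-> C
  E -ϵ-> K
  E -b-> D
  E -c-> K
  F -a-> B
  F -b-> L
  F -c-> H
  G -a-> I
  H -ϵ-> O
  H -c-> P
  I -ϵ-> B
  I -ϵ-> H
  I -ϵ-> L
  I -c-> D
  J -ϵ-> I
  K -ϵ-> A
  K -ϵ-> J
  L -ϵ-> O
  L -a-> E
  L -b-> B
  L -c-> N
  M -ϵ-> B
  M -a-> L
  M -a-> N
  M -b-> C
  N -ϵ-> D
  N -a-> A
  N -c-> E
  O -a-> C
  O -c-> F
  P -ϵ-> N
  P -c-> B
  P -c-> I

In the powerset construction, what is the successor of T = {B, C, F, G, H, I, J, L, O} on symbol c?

F on c → {H}.
H on c → {P}.
I on c → {D}.
L on c → {N}.
O on c → {F}.
No c-transition from B, C, G, J.
Union after reading c: {D, F, H, N, P}.
Now take the ϵ-closure:
From D via ϵ: add C.
From H via ϵ: add O.
From C via ϵ: add J.
From J via ϵ: add I.
From I via ϵ: add B, L.
No new states can be added; the closed set is {B, C, D, F, H, I, J, L, N, O, P}.

{B, C, D, F, H, I, J, L, N, O, P}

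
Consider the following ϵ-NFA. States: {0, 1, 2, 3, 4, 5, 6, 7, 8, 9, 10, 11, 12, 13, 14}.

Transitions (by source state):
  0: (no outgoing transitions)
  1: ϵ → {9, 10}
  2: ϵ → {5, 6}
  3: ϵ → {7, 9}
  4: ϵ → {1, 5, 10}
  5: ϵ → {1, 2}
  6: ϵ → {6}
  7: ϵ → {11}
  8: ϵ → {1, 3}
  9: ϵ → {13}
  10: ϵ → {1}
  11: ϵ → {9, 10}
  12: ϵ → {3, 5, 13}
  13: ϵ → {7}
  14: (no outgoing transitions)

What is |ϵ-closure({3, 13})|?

Start with {3, 13}.
From 3 via ϵ: add 7, 9.
From 7 via ϵ: add 11.
From 11 via ϵ: add 10.
From 10 via ϵ: add 1.
ϵ-closure = {1, 3, 7, 9, 10, 11, 13}, which has 7 states.

7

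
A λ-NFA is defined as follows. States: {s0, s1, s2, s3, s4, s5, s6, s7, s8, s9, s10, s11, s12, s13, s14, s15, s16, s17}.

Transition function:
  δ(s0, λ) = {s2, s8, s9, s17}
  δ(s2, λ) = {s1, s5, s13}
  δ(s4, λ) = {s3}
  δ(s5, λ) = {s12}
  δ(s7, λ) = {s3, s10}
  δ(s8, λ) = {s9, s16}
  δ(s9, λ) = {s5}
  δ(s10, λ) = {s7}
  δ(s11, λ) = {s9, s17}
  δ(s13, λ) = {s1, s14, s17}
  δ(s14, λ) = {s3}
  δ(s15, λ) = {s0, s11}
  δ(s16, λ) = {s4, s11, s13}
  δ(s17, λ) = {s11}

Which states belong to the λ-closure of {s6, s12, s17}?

Start with {s6, s12, s17}.
From s17 via λ: add s11.
From s11 via λ: add s9.
From s9 via λ: add s5.
No new states can be added; the closed set is {s5, s6, s9, s11, s12, s17}.

{s5, s6, s9, s11, s12, s17}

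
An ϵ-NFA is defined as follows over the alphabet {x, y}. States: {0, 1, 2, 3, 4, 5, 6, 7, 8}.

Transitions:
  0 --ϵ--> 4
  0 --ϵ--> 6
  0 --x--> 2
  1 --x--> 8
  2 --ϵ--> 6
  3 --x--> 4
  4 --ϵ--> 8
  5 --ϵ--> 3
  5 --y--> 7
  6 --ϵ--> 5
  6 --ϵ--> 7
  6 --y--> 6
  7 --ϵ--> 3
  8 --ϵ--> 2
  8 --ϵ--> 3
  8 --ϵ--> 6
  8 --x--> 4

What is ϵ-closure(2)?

Start with {2}.
From 2 via ϵ: add 6.
From 6 via ϵ: add 5, 7.
From 5 via ϵ: add 3.
No new states can be added; the closed set is {2, 3, 5, 6, 7}.

{2, 3, 5, 6, 7}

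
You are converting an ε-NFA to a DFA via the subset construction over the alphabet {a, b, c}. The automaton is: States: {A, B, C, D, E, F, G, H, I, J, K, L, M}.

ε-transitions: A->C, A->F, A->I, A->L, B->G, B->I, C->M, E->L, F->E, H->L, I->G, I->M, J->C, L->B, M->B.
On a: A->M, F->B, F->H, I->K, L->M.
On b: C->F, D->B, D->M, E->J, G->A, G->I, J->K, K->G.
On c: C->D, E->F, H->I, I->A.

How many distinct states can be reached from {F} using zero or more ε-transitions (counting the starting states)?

7

Start with {F}.
From F via ε: add E.
From E via ε: add L.
From L via ε: add B.
From B via ε: add G, I.
From I via ε: add M.
ε-closure = {B, E, F, G, I, L, M}, which has 7 states.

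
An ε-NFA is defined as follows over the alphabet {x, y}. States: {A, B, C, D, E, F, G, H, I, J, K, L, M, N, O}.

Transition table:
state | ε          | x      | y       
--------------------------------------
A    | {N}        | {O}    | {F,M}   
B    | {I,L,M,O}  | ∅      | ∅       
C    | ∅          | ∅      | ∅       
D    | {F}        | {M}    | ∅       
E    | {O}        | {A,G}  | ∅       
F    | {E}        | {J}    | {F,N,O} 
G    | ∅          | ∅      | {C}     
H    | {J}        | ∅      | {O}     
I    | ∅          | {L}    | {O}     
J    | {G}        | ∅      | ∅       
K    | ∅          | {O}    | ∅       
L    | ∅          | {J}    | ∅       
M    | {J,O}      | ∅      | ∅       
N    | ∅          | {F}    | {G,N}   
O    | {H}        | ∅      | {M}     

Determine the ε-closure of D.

Start with {D}.
From D via ε: add F.
From F via ε: add E.
From E via ε: add O.
From O via ε: add H.
From H via ε: add J.
From J via ε: add G.
No new states can be added; the closed set is {D, E, F, G, H, J, O}.

{D, E, F, G, H, J, O}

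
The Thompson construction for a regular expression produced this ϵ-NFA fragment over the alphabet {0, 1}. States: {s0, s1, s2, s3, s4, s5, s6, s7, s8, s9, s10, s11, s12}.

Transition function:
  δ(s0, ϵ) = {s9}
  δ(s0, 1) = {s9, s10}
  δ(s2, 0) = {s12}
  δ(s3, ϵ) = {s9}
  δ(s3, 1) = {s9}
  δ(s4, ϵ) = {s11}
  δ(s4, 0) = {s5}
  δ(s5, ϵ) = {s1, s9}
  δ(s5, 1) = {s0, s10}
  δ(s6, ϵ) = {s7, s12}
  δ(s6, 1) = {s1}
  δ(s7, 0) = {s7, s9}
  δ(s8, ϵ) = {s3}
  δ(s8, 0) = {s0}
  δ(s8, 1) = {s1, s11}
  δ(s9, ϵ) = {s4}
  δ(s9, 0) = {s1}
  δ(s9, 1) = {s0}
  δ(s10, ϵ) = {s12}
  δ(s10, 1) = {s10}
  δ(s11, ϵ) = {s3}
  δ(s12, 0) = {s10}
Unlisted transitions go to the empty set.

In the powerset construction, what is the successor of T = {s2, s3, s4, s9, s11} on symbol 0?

s2 on 0 → {s12}.
s4 on 0 → {s5}.
s9 on 0 → {s1}.
No 0-transition from s3, s11.
Union after reading 0: {s1, s5, s12}.
Now take the ϵ-closure:
From s5 via ϵ: add s9.
From s9 via ϵ: add s4.
From s4 via ϵ: add s11.
From s11 via ϵ: add s3.
No new states can be added; the closed set is {s1, s3, s4, s5, s9, s11, s12}.

{s1, s3, s4, s5, s9, s11, s12}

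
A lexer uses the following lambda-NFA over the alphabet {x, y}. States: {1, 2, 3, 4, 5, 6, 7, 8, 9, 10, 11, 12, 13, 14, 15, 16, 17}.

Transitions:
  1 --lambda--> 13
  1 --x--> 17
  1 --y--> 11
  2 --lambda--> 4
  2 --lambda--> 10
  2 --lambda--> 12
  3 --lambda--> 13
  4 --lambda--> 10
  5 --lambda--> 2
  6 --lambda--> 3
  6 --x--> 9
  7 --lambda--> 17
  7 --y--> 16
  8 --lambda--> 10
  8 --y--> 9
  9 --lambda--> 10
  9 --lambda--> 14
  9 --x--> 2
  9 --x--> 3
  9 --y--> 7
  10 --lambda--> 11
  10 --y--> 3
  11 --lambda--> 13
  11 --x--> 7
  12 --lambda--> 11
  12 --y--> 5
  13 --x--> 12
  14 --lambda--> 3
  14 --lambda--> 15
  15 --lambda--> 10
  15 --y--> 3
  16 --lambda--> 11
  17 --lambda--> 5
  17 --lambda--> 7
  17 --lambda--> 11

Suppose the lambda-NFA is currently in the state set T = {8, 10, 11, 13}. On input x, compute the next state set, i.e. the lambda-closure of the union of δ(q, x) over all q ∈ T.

11 on x → {7}.
13 on x → {12}.
No x-transition from 8, 10.
Union after reading x: {7, 12}.
Now take the lambda-closure:
From 7 via lambda: add 17.
From 12 via lambda: add 11.
From 11 via lambda: add 13.
From 17 via lambda: add 5.
From 5 via lambda: add 2.
From 2 via lambda: add 4, 10.
No new states can be added; the closed set is {2, 4, 5, 7, 10, 11, 12, 13, 17}.

{2, 4, 5, 7, 10, 11, 12, 13, 17}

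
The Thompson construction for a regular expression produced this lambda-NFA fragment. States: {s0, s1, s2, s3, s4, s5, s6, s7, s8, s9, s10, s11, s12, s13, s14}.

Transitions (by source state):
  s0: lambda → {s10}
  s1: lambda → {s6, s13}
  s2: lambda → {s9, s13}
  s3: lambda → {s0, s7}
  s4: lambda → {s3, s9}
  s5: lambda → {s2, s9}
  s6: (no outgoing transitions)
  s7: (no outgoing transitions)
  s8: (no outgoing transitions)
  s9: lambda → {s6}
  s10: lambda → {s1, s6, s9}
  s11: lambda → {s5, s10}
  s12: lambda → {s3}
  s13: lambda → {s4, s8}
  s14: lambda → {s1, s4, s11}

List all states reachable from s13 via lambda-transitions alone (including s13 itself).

Start with {s13}.
From s13 via lambda: add s4, s8.
From s4 via lambda: add s3, s9.
From s3 via lambda: add s0, s7.
From s9 via lambda: add s6.
From s0 via lambda: add s10.
From s10 via lambda: add s1.
No new states can be added; the closed set is {s0, s1, s3, s4, s6, s7, s8, s9, s10, s13}.

{s0, s1, s3, s4, s6, s7, s8, s9, s10, s13}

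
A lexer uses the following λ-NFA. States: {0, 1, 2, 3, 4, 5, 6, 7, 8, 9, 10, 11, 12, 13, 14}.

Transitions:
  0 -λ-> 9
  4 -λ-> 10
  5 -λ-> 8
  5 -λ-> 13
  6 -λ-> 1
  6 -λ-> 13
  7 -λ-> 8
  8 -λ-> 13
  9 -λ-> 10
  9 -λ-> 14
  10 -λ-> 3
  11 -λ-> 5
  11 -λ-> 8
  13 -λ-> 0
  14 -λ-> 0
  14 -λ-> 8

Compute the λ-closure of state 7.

{0, 3, 7, 8, 9, 10, 13, 14}

Start with {7}.
From 7 via λ: add 8.
From 8 via λ: add 13.
From 13 via λ: add 0.
From 0 via λ: add 9.
From 9 via λ: add 10, 14.
From 10 via λ: add 3.
No new states can be added; the closed set is {0, 3, 7, 8, 9, 10, 13, 14}.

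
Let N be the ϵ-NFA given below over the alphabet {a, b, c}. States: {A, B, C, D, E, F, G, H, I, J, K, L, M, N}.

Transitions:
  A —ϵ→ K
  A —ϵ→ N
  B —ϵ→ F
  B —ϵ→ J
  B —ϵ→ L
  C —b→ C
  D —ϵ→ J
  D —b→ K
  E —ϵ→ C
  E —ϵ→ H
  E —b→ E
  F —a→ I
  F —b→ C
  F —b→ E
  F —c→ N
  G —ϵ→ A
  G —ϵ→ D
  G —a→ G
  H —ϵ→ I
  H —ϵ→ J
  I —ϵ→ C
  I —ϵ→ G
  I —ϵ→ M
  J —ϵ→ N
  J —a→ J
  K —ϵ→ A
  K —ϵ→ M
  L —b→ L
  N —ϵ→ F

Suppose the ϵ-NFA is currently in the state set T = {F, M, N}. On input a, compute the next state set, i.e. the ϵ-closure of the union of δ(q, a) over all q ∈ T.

F on a → {I}.
No a-transition from M, N.
Union after reading a: {I}.
Now take the ϵ-closure:
From I via ϵ: add C, G, M.
From G via ϵ: add A, D.
From A via ϵ: add K, N.
From D via ϵ: add J.
From N via ϵ: add F.
No new states can be added; the closed set is {A, C, D, F, G, I, J, K, M, N}.

{A, C, D, F, G, I, J, K, M, N}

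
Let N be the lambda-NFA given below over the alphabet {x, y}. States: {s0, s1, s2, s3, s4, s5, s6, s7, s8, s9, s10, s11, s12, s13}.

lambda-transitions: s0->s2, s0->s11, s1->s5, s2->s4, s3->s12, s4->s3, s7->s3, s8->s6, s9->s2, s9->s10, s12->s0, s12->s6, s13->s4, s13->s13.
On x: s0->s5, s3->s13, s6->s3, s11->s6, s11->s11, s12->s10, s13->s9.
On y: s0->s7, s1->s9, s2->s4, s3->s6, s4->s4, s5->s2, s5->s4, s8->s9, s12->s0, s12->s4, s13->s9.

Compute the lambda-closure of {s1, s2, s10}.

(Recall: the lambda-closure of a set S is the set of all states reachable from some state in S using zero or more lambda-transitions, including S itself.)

{s0, s1, s2, s3, s4, s5, s6, s10, s11, s12}

Start with {s1, s2, s10}.
From s1 via lambda: add s5.
From s2 via lambda: add s4.
From s4 via lambda: add s3.
From s3 via lambda: add s12.
From s12 via lambda: add s0, s6.
From s0 via lambda: add s11.
No new states can be added; the closed set is {s0, s1, s2, s3, s4, s5, s6, s10, s11, s12}.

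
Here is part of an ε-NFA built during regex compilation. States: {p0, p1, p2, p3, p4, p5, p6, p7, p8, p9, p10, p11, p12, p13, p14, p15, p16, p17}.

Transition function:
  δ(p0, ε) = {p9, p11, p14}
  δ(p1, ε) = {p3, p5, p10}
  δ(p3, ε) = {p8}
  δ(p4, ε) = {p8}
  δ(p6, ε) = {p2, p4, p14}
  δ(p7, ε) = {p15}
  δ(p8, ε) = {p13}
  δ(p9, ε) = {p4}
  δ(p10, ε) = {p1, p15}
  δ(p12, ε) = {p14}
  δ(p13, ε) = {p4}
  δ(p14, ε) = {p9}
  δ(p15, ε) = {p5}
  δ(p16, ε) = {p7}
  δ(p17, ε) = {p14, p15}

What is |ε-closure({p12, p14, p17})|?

9

Start with {p12, p14, p17}.
From p14 via ε: add p9.
From p17 via ε: add p15.
From p9 via ε: add p4.
From p15 via ε: add p5.
From p4 via ε: add p8.
From p8 via ε: add p13.
ε-closure = {p4, p5, p8, p9, p12, p13, p14, p15, p17}, which has 9 states.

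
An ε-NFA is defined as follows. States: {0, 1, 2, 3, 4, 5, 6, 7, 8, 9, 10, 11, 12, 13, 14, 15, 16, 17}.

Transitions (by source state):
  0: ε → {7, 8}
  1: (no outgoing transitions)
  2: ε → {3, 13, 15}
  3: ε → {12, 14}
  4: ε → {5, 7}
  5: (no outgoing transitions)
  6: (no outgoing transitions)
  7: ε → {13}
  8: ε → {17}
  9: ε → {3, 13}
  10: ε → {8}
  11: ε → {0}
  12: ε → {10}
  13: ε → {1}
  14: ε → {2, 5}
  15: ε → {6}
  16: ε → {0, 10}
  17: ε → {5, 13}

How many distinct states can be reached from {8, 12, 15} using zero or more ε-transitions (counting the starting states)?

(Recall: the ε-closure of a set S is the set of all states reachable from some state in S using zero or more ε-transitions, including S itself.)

Start with {8, 12, 15}.
From 8 via ε: add 17.
From 12 via ε: add 10.
From 15 via ε: add 6.
From 17 via ε: add 5, 13.
From 13 via ε: add 1.
ε-closure = {1, 5, 6, 8, 10, 12, 13, 15, 17}, which has 9 states.

9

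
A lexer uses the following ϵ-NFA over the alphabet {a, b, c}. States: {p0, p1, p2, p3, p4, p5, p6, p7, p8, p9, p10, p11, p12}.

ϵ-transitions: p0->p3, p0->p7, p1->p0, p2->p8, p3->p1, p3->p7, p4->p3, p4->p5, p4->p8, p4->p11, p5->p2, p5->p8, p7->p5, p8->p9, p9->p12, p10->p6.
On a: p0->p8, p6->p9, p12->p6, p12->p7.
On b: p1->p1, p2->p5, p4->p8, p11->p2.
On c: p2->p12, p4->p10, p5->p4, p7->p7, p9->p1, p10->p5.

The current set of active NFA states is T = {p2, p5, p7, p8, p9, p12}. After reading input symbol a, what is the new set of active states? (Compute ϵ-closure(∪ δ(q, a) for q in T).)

{p2, p5, p6, p7, p8, p9, p12}

p12 on a → {p6, p7}.
No a-transition from p2, p5, p7, p8, p9.
Union after reading a: {p6, p7}.
Now take the ϵ-closure:
From p7 via ϵ: add p5.
From p5 via ϵ: add p2, p8.
From p8 via ϵ: add p9.
From p9 via ϵ: add p12.
No new states can be added; the closed set is {p2, p5, p6, p7, p8, p9, p12}.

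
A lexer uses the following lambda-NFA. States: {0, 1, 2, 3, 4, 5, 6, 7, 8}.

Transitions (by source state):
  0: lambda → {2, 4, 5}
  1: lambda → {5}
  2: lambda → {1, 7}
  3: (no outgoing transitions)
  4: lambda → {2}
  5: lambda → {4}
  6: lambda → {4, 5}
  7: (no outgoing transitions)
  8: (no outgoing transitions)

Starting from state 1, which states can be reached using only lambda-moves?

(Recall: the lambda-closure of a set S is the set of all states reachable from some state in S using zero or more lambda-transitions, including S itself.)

{1, 2, 4, 5, 7}

Start with {1}.
From 1 via lambda: add 5.
From 5 via lambda: add 4.
From 4 via lambda: add 2.
From 2 via lambda: add 7.
No new states can be added; the closed set is {1, 2, 4, 5, 7}.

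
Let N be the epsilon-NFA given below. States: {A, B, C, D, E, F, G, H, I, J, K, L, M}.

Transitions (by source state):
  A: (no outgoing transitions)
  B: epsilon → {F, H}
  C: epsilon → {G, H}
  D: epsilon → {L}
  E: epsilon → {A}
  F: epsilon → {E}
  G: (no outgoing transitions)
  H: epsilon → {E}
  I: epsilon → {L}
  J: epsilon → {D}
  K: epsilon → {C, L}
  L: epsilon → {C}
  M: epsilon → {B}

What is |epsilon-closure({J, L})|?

8

Start with {J, L}.
From J via epsilon: add D.
From L via epsilon: add C.
From C via epsilon: add G, H.
From H via epsilon: add E.
From E via epsilon: add A.
epsilon-closure = {A, C, D, E, G, H, J, L}, which has 8 states.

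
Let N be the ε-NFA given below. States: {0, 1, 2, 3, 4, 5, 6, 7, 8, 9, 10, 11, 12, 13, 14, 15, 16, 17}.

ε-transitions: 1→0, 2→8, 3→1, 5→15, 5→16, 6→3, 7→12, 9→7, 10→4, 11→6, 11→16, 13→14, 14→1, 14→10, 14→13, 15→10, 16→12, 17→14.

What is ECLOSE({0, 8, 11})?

{0, 1, 3, 6, 8, 11, 12, 16}

Start with {0, 8, 11}.
From 11 via ε: add 6, 16.
From 6 via ε: add 3.
From 16 via ε: add 12.
From 3 via ε: add 1.
No new states can be added; the closed set is {0, 1, 3, 6, 8, 11, 12, 16}.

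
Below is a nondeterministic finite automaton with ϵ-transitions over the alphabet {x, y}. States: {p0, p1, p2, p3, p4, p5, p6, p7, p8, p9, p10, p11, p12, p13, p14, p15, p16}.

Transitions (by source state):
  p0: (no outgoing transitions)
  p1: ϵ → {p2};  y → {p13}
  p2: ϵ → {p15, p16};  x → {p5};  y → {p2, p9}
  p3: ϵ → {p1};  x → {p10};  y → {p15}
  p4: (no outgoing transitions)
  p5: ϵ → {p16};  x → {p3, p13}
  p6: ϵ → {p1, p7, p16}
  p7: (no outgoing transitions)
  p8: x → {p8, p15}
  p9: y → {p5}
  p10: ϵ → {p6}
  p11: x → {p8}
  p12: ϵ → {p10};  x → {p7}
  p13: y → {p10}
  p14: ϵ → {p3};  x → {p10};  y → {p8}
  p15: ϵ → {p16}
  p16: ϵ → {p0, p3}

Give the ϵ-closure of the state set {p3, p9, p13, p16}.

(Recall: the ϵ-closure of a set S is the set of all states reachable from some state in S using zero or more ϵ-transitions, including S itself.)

{p0, p1, p2, p3, p9, p13, p15, p16}

Start with {p3, p9, p13, p16}.
From p3 via ϵ: add p1.
From p16 via ϵ: add p0.
From p1 via ϵ: add p2.
From p2 via ϵ: add p15.
No new states can be added; the closed set is {p0, p1, p2, p3, p9, p13, p15, p16}.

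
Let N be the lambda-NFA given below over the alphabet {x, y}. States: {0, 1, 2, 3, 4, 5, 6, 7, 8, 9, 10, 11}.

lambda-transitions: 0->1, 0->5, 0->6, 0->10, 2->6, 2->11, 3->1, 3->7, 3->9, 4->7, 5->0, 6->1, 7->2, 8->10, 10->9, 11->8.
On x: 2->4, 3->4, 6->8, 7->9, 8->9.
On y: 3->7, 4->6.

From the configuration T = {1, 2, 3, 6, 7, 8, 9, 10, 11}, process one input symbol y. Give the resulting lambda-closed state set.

3 on y → {7}.
No y-transition from 1, 2, 6, 7, 8, 9, 10, 11.
Union after reading y: {7}.
Now take the lambda-closure:
From 7 via lambda: add 2.
From 2 via lambda: add 6, 11.
From 6 via lambda: add 1.
From 11 via lambda: add 8.
From 8 via lambda: add 10.
From 10 via lambda: add 9.
No new states can be added; the closed set is {1, 2, 6, 7, 8, 9, 10, 11}.

{1, 2, 6, 7, 8, 9, 10, 11}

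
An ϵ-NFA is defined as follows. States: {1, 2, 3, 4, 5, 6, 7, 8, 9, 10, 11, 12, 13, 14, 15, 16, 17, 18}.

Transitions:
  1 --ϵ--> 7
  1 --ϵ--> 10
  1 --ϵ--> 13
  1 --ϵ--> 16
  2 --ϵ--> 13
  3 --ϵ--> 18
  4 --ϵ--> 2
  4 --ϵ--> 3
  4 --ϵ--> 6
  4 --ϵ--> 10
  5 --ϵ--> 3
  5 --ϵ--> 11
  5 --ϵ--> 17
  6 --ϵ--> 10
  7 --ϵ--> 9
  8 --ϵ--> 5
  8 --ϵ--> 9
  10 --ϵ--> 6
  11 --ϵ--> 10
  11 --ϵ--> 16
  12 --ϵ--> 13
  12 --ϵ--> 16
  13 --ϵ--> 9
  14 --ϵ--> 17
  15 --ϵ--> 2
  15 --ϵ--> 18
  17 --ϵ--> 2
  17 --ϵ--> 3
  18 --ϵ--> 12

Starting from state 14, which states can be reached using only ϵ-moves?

Start with {14}.
From 14 via ϵ: add 17.
From 17 via ϵ: add 2, 3.
From 2 via ϵ: add 13.
From 3 via ϵ: add 18.
From 13 via ϵ: add 9.
From 18 via ϵ: add 12.
From 12 via ϵ: add 16.
No new states can be added; the closed set is {2, 3, 9, 12, 13, 14, 16, 17, 18}.

{2, 3, 9, 12, 13, 14, 16, 17, 18}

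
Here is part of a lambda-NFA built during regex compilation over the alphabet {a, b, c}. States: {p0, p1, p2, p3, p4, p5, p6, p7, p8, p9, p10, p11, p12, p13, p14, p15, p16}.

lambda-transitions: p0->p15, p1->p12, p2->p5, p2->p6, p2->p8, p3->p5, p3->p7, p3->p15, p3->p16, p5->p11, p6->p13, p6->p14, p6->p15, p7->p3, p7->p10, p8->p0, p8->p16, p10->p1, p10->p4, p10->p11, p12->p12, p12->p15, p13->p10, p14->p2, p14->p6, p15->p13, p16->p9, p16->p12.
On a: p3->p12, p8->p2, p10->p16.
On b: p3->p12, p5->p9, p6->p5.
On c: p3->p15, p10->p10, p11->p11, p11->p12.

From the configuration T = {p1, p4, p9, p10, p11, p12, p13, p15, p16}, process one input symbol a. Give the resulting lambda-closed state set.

{p1, p4, p9, p10, p11, p12, p13, p15, p16}

p10 on a → {p16}.
No a-transition from p1, p4, p9, p11, p12, p13, p15, p16.
Union after reading a: {p16}.
Now take the lambda-closure:
From p16 via lambda: add p9, p12.
From p12 via lambda: add p15.
From p15 via lambda: add p13.
From p13 via lambda: add p10.
From p10 via lambda: add p1, p4, p11.
No new states can be added; the closed set is {p1, p4, p9, p10, p11, p12, p13, p15, p16}.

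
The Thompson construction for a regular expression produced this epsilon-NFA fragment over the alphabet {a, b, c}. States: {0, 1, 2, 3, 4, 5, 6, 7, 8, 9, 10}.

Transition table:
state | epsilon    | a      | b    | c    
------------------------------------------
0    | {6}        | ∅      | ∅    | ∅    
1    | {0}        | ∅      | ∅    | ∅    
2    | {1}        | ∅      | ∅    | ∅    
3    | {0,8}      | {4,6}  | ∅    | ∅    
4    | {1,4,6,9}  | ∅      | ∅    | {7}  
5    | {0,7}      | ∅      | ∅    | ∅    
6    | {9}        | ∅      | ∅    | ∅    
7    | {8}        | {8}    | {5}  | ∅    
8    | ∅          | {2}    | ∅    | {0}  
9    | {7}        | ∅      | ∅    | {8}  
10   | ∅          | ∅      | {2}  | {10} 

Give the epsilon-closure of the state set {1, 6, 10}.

Start with {1, 6, 10}.
From 1 via epsilon: add 0.
From 6 via epsilon: add 9.
From 9 via epsilon: add 7.
From 7 via epsilon: add 8.
No new states can be added; the closed set is {0, 1, 6, 7, 8, 9, 10}.

{0, 1, 6, 7, 8, 9, 10}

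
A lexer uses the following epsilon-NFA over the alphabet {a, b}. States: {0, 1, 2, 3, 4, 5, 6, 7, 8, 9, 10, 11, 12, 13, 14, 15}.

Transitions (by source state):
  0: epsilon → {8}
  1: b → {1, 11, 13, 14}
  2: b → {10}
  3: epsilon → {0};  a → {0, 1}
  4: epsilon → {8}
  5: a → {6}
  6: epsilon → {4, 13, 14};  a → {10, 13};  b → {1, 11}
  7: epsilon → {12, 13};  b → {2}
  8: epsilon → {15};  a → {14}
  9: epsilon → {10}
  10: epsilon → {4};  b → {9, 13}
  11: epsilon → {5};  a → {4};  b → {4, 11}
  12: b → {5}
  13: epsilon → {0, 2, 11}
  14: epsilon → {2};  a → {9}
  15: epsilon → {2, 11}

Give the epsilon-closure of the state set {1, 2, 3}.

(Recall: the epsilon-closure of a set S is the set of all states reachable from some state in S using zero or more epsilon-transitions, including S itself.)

Start with {1, 2, 3}.
From 3 via epsilon: add 0.
From 0 via epsilon: add 8.
From 8 via epsilon: add 15.
From 15 via epsilon: add 11.
From 11 via epsilon: add 5.
No new states can be added; the closed set is {0, 1, 2, 3, 5, 8, 11, 15}.

{0, 1, 2, 3, 5, 8, 11, 15}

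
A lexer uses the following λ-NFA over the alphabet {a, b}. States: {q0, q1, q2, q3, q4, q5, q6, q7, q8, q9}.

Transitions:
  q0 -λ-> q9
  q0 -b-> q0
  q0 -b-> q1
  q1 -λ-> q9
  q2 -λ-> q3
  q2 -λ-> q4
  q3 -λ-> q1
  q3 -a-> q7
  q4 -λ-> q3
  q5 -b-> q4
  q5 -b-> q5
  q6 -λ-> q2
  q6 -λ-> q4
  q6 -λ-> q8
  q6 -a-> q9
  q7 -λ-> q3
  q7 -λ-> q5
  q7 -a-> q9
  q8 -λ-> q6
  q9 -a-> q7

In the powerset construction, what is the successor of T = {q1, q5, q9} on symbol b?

q5 on b → {q4, q5}.
No b-transition from q1, q9.
Union after reading b: {q4, q5}.
Now take the λ-closure:
From q4 via λ: add q3.
From q3 via λ: add q1.
From q1 via λ: add q9.
No new states can be added; the closed set is {q1, q3, q4, q5, q9}.

{q1, q3, q4, q5, q9}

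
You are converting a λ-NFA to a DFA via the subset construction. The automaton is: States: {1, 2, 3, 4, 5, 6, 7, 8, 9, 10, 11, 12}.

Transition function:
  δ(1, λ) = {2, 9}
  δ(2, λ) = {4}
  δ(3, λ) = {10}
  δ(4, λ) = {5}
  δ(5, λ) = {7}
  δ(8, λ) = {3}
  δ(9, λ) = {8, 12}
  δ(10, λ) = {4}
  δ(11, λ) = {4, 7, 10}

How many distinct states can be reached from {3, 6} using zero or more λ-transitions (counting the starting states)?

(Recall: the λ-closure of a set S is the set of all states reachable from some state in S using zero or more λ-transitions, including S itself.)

Start with {3, 6}.
From 3 via λ: add 10.
From 10 via λ: add 4.
From 4 via λ: add 5.
From 5 via λ: add 7.
λ-closure = {3, 4, 5, 6, 7, 10}, which has 6 states.

6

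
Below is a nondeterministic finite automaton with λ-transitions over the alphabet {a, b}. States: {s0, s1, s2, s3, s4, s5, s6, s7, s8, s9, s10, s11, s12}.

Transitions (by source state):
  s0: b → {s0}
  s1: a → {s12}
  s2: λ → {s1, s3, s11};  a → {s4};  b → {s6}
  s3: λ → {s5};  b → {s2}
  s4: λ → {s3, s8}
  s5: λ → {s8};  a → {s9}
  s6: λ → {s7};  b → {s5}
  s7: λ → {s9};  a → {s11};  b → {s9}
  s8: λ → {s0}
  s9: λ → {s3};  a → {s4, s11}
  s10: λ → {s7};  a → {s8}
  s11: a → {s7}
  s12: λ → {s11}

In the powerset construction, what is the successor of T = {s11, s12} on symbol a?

{s0, s3, s5, s7, s8, s9}

s11 on a → {s7}.
No a-transition from s12.
Union after reading a: {s7}.
Now take the λ-closure:
From s7 via λ: add s9.
From s9 via λ: add s3.
From s3 via λ: add s5.
From s5 via λ: add s8.
From s8 via λ: add s0.
No new states can be added; the closed set is {s0, s3, s5, s7, s8, s9}.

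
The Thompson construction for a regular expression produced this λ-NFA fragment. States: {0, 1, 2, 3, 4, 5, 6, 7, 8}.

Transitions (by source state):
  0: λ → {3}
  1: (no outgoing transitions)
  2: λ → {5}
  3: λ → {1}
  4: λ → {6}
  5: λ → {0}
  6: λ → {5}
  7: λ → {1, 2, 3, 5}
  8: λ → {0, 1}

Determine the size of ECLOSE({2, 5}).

5

Start with {2, 5}.
From 5 via λ: add 0.
From 0 via λ: add 3.
From 3 via λ: add 1.
λ-closure = {0, 1, 2, 3, 5}, which has 5 states.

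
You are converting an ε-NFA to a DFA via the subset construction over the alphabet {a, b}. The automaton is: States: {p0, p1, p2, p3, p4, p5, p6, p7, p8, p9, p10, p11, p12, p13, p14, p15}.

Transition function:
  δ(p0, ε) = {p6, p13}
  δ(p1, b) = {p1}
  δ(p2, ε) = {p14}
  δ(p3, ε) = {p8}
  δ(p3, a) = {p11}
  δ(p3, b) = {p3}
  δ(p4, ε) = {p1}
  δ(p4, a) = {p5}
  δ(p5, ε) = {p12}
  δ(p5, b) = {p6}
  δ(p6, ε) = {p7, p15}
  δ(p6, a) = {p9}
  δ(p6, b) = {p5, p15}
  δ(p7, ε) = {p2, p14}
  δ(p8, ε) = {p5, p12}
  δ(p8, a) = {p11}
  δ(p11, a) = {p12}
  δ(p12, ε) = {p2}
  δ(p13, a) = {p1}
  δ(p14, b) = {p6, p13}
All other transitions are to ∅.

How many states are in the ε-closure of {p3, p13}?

Start with {p3, p13}.
From p3 via ε: add p8.
From p8 via ε: add p5, p12.
From p12 via ε: add p2.
From p2 via ε: add p14.
ε-closure = {p2, p3, p5, p8, p12, p13, p14}, which has 7 states.

7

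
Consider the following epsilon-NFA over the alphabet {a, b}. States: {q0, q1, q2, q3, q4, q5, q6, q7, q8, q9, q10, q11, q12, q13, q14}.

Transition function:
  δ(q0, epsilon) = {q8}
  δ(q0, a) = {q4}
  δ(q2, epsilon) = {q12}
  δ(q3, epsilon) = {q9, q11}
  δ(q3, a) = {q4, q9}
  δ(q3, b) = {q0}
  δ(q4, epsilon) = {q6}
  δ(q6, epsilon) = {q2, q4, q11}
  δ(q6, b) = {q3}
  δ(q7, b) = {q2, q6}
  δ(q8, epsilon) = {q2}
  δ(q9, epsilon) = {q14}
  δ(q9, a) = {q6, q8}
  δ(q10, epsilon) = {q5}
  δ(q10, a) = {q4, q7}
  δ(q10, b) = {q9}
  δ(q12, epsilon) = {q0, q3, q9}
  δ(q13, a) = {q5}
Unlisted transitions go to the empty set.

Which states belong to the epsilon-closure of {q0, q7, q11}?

{q0, q2, q3, q7, q8, q9, q11, q12, q14}

Start with {q0, q7, q11}.
From q0 via epsilon: add q8.
From q8 via epsilon: add q2.
From q2 via epsilon: add q12.
From q12 via epsilon: add q3, q9.
From q9 via epsilon: add q14.
No new states can be added; the closed set is {q0, q2, q3, q7, q8, q9, q11, q12, q14}.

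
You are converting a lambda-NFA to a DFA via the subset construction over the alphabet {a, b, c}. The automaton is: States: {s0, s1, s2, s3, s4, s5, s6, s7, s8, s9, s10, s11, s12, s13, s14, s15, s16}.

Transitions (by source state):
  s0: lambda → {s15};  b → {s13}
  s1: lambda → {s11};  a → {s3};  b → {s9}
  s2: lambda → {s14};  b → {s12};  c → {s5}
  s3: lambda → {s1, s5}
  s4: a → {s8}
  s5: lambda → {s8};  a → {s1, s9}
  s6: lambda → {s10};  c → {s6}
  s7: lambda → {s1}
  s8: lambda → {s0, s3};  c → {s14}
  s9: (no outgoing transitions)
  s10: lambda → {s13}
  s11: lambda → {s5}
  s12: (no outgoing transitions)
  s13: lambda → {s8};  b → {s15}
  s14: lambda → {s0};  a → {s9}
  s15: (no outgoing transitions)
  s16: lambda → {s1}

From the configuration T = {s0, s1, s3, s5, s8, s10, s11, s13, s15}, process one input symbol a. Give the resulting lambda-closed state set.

s1 on a → {s3}.
s5 on a → {s1, s9}.
No a-transition from s0, s3, s8, s10, s11, s13, s15.
Union after reading a: {s1, s3, s9}.
Now take the lambda-closure:
From s1 via lambda: add s11.
From s3 via lambda: add s5.
From s5 via lambda: add s8.
From s8 via lambda: add s0.
From s0 via lambda: add s15.
No new states can be added; the closed set is {s0, s1, s3, s5, s8, s9, s11, s15}.

{s0, s1, s3, s5, s8, s9, s11, s15}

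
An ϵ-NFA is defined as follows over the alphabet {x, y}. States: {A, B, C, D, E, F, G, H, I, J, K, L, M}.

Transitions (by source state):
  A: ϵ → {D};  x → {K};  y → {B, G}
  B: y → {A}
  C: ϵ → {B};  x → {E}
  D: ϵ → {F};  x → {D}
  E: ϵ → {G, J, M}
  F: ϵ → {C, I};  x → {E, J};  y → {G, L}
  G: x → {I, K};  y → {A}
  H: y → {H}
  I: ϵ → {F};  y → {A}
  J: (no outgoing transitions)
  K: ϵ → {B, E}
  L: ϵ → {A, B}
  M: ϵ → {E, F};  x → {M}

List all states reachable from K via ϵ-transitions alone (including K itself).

{B, C, E, F, G, I, J, K, M}

Start with {K}.
From K via ϵ: add B, E.
From E via ϵ: add G, J, M.
From M via ϵ: add F.
From F via ϵ: add C, I.
No new states can be added; the closed set is {B, C, E, F, G, I, J, K, M}.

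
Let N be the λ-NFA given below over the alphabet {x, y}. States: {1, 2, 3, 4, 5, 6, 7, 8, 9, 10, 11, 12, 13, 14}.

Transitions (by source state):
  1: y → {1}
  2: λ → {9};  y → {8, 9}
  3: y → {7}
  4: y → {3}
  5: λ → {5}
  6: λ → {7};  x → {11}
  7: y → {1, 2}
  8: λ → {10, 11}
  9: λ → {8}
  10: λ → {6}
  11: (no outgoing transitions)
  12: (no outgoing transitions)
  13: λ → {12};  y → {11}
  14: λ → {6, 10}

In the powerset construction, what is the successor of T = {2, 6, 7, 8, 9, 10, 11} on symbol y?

2 on y → {8, 9}.
7 on y → {1, 2}.
No y-transition from 6, 8, 9, 10, 11.
Union after reading y: {1, 2, 8, 9}.
Now take the λ-closure:
From 8 via λ: add 10, 11.
From 10 via λ: add 6.
From 6 via λ: add 7.
No new states can be added; the closed set is {1, 2, 6, 7, 8, 9, 10, 11}.

{1, 2, 6, 7, 8, 9, 10, 11}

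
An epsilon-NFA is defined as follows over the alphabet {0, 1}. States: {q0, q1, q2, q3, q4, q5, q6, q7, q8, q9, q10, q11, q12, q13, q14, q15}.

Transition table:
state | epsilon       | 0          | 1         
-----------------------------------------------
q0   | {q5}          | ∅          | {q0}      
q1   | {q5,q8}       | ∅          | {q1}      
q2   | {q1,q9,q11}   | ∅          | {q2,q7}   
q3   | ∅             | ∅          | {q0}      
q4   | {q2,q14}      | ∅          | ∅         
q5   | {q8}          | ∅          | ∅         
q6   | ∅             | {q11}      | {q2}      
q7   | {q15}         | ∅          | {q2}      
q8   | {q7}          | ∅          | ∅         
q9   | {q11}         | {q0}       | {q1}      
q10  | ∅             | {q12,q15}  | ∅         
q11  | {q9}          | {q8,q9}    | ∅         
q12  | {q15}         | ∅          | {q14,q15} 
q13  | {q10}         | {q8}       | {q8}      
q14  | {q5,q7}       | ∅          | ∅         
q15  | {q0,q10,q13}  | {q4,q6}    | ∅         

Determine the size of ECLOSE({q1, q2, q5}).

Start with {q1, q2, q5}.
From q1 via epsilon: add q8.
From q2 via epsilon: add q9, q11.
From q8 via epsilon: add q7.
From q7 via epsilon: add q15.
From q15 via epsilon: add q0, q10, q13.
epsilon-closure = {q0, q1, q2, q5, q7, q8, q9, q10, q11, q13, q15}, which has 11 states.

11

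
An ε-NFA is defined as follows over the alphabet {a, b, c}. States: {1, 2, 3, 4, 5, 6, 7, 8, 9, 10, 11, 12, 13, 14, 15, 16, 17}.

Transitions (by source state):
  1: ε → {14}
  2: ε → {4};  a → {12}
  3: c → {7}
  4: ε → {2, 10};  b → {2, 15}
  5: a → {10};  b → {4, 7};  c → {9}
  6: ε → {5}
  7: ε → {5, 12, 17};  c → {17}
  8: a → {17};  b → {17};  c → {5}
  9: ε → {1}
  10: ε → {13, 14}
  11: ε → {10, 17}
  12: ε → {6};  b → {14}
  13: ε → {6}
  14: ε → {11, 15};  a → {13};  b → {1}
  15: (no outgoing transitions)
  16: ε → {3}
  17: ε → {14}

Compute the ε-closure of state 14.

Start with {14}.
From 14 via ε: add 11, 15.
From 11 via ε: add 10, 17.
From 10 via ε: add 13.
From 13 via ε: add 6.
From 6 via ε: add 5.
No new states can be added; the closed set is {5, 6, 10, 11, 13, 14, 15, 17}.

{5, 6, 10, 11, 13, 14, 15, 17}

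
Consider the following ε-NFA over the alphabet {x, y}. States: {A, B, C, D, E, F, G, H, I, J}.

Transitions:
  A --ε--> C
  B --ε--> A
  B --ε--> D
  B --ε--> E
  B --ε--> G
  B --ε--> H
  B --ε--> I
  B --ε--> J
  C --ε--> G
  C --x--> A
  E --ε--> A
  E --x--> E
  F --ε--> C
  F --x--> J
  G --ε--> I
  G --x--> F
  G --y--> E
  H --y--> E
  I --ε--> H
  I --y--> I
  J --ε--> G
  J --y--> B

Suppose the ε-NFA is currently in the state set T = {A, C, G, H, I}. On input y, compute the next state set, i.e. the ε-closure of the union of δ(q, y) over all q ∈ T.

G on y → {E}.
H on y → {E}.
I on y → {I}.
No y-transition from A, C.
Union after reading y: {E, I}.
Now take the ε-closure:
From E via ε: add A.
From I via ε: add H.
From A via ε: add C.
From C via ε: add G.
No new states can be added; the closed set is {A, C, E, G, H, I}.

{A, C, E, G, H, I}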